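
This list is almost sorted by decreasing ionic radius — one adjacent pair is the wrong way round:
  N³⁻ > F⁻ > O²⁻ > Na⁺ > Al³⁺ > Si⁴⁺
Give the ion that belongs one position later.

F⁻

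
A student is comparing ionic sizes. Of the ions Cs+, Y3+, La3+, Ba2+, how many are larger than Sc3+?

Electron counts and nuclear charges: Sc3+ has 18 e⁻ (Z=21), Y3+ has 36 e⁻ (Z=39), La3+ has 54 e⁻ (Z=57), Ba2+ has 54 e⁻ (Z=56), Cs+ has 54 e⁻ (Z=55). Sc3+ < Y3+ (same group, period 4 vs 5); Y3+ < La3+ (same group, 1 shell fewer); La3+ < Ba2+ (both 54 e⁻, Z=57>56); Ba2+ < Cs+ (isoelectronic, higher Z=56 is smaller).
Placing each against Sc3+: smaller — none; larger — Y3+, La3+, Ba2+, Cs+. So 4 are larger.

4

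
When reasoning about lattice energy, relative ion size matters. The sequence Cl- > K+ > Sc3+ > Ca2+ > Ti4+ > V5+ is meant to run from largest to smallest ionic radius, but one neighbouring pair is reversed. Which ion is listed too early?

The pair Sc3+, Ca2+ is the wrong way round — Sc3+ and Ca2+ share 18 electrons; the higher nuclear charge on Sc (Z=21) contracts it more, so Sc3+ < Ca2+. All other adjacent pairs agree with periodic trends, so Sc3+ is the misplaced ion.

Sc3+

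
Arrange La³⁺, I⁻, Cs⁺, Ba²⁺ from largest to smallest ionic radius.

These species are isoelectronic with 54 electrons. The only difference is the number of protons: La³⁺ (Z=57), Ba²⁺ (Z=56), Cs⁺ (Z=55), I⁻ (Z=53). The strongest nuclear pull (La³⁺) gives the smallest ion.

I⁻ > Cs⁺ > Ba²⁺ > La³⁺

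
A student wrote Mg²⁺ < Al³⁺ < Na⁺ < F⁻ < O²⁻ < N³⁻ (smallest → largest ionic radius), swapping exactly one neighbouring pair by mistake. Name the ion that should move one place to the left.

Compare adjacent ions: they are isoelectronic (10 e⁻) and Al has more protons than Mg (13 vs 12), making Al³⁺ smaller — yet in this increasing list Mg²⁺ sits before Al³⁺. Nothing else is reversed, so Al³⁺ should move one place to the left.

Al³⁺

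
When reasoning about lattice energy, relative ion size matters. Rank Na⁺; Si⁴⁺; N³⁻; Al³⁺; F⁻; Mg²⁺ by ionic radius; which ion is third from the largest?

Na⁺

These species are isoelectronic with 10 electrons. The only difference is the number of protons: Si⁴⁺ (Z=14), Al³⁺ (Z=13), Mg²⁺ (Z=12), Na⁺ (Z=11), F⁻ (Z=9), N³⁻ (Z=7). The strongest nuclear pull (Si⁴⁺) gives the smallest ion.
That gives Si⁴⁺ < Al³⁺ < Mg²⁺ < Na⁺ < F⁻ < N³⁻. From the largest end, number 3 is Na⁺.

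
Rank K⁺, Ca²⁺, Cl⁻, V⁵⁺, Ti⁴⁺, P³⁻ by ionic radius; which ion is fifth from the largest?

Isoelectronic series (18 e⁻ each). Size is set by nuclear charge: more protons means a smaller ion. V⁵⁺ (Z=23), Ti⁴⁺ (Z=22), Ca²⁺ (Z=20), K⁺ (Z=19), Cl⁻ (Z=17), P³⁻ (Z=15).
Ordering: V⁵⁺ < Ti⁴⁺ < Ca²⁺ < K⁺ < Cl⁻ < P³⁻. The fifth largest is Ti⁴⁺.

Ti⁴⁺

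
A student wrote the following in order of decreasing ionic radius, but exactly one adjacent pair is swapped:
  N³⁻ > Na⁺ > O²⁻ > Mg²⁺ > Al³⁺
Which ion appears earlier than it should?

Compare adjacent ions: both have 10 electrons but Z(Na)=11 > Z(O)=8, so Na⁺ should be the smaller of the two — yet in this decreasing list Na⁺ sits before O²⁻. Nothing else is reversed, so Na⁺ should move one place to the right.

Na⁺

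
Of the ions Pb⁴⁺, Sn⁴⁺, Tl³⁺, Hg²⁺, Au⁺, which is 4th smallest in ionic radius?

Hg²⁺

First list Z and electron count for each: Sn⁴⁺ (Z=50, 46 e⁻), Pb⁴⁺ (Z=82, 78 e⁻), Tl³⁺ (Z=81, 78 e⁻), Hg²⁺ (Z=80, 78 e⁻), Au⁺ (Z=79, 78 e⁻). Sn⁴⁺ < Pb⁴⁺ (same group, period 5 vs 6); Pb⁴⁺ < Tl³⁺ (both 78 e⁻, Z=82>81); Tl³⁺ < Hg²⁺ (both 78 e⁻, Z=81>80); Hg²⁺ < Au⁺ (isoelectronic, higher Z=80 is smaller).
That gives Sn⁴⁺ < Pb⁴⁺ < Tl³⁺ < Hg²⁺ < Au⁺. From the smallest end, number 4 is Hg²⁺.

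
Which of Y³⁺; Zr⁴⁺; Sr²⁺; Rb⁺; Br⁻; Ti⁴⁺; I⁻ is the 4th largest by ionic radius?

Work out protons and electrons: Ti⁴⁺ (Z=22, 18 e⁻), Zr⁴⁺ (Z=40, 36 e⁻), Y³⁺ (Z=39, 36 e⁻), Sr²⁺ (Z=38, 36 e⁻), Rb⁺ (Z=37, 36 e⁻), Br⁻ (Z=35, 36 e⁻), I⁻ (Z=53, 54 e⁻). Ti⁴⁺ < Zr⁴⁺ (same group, 1 shell fewer); Zr⁴⁺ < Y³⁺ (both 36 e⁻, Z=40>39); Y³⁺ < Sr²⁺ (isoelectronic, higher Z=39 is smaller); Sr²⁺ < Rb⁺ (both 36 e⁻, Z=38>37); Rb⁺ < Br⁻ (both 36 e⁻, Z=37>35); Br⁻ < I⁻ (same group, period 4 vs 5).
So the order is Ti⁴⁺ < Zr⁴⁺ < Y³⁺ < Sr²⁺ < Rb⁺ < Br⁻ < I⁻; the 4th-largest ion is Sr²⁺.

Sr²⁺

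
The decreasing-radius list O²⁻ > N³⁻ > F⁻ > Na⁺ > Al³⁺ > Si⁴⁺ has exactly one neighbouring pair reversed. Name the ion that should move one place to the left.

N³⁻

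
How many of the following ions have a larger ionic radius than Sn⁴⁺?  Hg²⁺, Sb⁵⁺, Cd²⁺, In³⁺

3

First list Z and electron count for each: Sb⁵⁺: 46 e⁻, Z=51, Sn⁴⁺: 46 e⁻, Z=50, In³⁺: 46 e⁻, Z=49, Cd²⁺: 46 e⁻, Z=48, Hg²⁺: 78 e⁻, Z=80. Sb⁵⁺ < Sn⁴⁺ (isoelectronic, higher Z=51 is smaller); Sn⁴⁺ < In³⁺ (both 46 e⁻, Z=50>49); In³⁺ < Cd²⁺ (both 46 e⁻, Z=49>48); Cd²⁺ < Hg²⁺ (same group, 1 shell fewer).
Overall: Sb⁵⁺ < Sn⁴⁺ < In³⁺ < Cd²⁺ < Hg²⁺. Sn⁴⁺ has 1 below it and 3 above. That's 3.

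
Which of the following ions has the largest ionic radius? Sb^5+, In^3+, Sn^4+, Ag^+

Ag^+

All of these have 46 electrons (isoelectronic). With the same electron cloud, the ion with the most protons pulls it in tightest. Nuclear charges: Sb^5+ (Z=51), Sn^4+ (Z=50), In^3+ (Z=49), Ag^+ (Z=47). Highest Z is smallest.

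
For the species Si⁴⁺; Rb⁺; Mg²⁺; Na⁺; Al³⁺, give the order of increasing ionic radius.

Si⁴⁺ < Al³⁺ < Mg²⁺ < Na⁺ < Rb⁺

Si⁴⁺: 10 e⁻, Z=14, Al³⁺: 10 e⁻, Z=13, Mg²⁺: 10 e⁻, Z=12, Na⁺: 10 e⁻, Z=11, Rb⁺: 36 e⁻, Z=37. Si⁴⁺ < Al³⁺ (isoelectronic, higher Z=14 is smaller); Al³⁺ < Mg²⁺ (both 10 e⁻, Z=13>12); Mg²⁺ < Na⁺ (both 10 e⁻, Z=12>11); Na⁺ < Rb⁺ (same group, 2 shells fewer).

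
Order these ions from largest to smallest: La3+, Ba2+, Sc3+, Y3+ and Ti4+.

Ba2+ > La3+ > Y3+ > Sc3+ > Ti4+

Work out protons and electrons: Ti4+: 18 e⁻, Z=22, Sc3+: 18 e⁻, Z=21, Y3+: 36 e⁻, Z=39, La3+: 54 e⁻, Z=57, Ba2+: 54 e⁻, Z=56. Ti4+ < Sc3+ (isoelectronic, higher Z=22 is smaller); Sc3+ < Y3+ (same group, 1 shell fewer); Y3+ < La3+ (same group, period 5 vs 6); La3+ < Ba2+ (both 54 e⁻, Z=57>56).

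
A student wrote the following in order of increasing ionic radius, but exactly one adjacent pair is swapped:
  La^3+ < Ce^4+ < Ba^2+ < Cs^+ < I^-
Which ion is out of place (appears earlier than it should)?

Compare adjacent ions: both have 54 electrons but Z(Ce)=58 > Z(La)=57, so Ce^4+ should be the smaller of the two — yet in this increasing list La^3+ sits before Ce^4+. Nothing else is reversed, so La^3+ should move one place to the right.

La^3+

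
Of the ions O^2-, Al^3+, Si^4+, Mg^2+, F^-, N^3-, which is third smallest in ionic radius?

Mg^2+

These species are isoelectronic with 10 electrons. The only difference is the number of protons: Si^4+ (Z=14), Al^3+ (Z=13), Mg^2+ (Z=12), F^- (Z=9), O^2- (Z=8), N^3- (Z=7). The strongest nuclear pull (Si^4+) gives the smallest ion.
That gives Si^4+ < Al^3+ < Mg^2+ < F^- < O^2- < N^3-. From the smallest end, number 3 is Mg^2+.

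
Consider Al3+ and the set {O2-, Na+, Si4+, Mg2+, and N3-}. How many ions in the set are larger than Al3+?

4

Isoelectronic series (10 e⁻ each). Size is set by nuclear charge: more protons means a smaller ion. Si4+ (Z=14), Al3+ (Z=13), Mg2+ (Z=12), Na+ (Z=11), O2- (Z=8), N3- (Z=7).
Relative to Al3+, the ions that are larger are Mg2+, Na+, O2-, N3-. That's 4.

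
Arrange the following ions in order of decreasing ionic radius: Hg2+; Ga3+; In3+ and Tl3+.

Hg2+ > Tl3+ > In3+ > Ga3+

Tabulating Z and e⁻: Ga3+ has 28 e⁻ (Z=31), In3+ has 46 e⁻ (Z=49), Tl3+ has 78 e⁻ (Z=81), Hg2+ has 78 e⁻ (Z=80). Ga3+ < In3+ (same group, period 4 vs 5); In3+ < Tl3+ (same group, period 5 vs 6); Tl3+ < Hg2+ (both 78 e⁻, Z=81>80).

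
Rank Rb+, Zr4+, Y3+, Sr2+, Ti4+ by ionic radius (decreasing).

Rb+ > Sr2+ > Y3+ > Zr4+ > Ti4+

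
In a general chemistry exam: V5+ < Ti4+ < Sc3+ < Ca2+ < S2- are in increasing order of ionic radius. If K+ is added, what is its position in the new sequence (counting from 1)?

Isoelectronic series (18 e⁻ each). Size is set by nuclear charge: more protons means a smaller ion. V5+ (Z=23), Ti4+ (Z=22), Sc3+ (Z=21), Ca2+ (Z=20), K+ (Z=19), S2- (Z=16).
With K+ included the full order is V5+ < Ti4+ < Sc3+ < Ca2+ < K+ < S2-, so it takes position 5.

5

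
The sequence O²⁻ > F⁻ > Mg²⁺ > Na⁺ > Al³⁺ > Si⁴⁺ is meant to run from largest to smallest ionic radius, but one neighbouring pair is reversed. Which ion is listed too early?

Mg²⁺

Compare adjacent ions: both have 10 electrons but Z(Mg)=12 > Z(Na)=11, so Mg²⁺ should be the smaller of the two — yet in this decreasing list Mg²⁺ sits before Na⁺. Nothing else is reversed, so Mg²⁺ should move one place to the right.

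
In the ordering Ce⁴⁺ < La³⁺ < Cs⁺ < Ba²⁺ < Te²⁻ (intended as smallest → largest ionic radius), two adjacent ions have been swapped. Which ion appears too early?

Check each adjacent pair. Cs⁺ and Ba²⁺ are reversed: both have 54 electrons but Z(Ba)=56 > Z(Cs)=55, so Ba²⁺ should be the smaller of the two. No other neighbouring pair contradicts the periodic trends, so Cs⁺ is the ion listed too early.

Cs⁺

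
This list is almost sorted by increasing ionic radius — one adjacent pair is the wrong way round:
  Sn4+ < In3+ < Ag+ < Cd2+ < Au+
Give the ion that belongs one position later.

Ag+

Check each adjacent pair. Ag+ and Cd2+ are reversed: both have 46 electrons but Z(Cd)=48 > Z(Ag)=47, so Cd2+ should be the smaller of the two. No other neighbouring pair contradicts the periodic trends, so Ag+ is the ion listed too early.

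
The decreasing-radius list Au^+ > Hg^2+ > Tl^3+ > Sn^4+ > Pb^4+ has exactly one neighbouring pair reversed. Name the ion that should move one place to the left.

Pb^4+

Check each adjacent pair. Sn^4+ and Pb^4+ are reversed: both in group 14 with the same charge; Sn^4+ (period 5) has the smaller radius. No other neighbouring pair contradicts the periodic trends, so Pb^4+ is the ion listed too late.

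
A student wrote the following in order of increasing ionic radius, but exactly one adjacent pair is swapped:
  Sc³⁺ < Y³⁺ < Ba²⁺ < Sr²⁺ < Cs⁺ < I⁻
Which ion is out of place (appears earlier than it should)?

Ba²⁺

The pair Ba²⁺, Sr²⁺ is the wrong way round — both in group 2 with the same charge; Sr²⁺ (period 5) has the smaller radius. All other adjacent pairs agree with periodic trends, so Ba²⁺ is the misplaced ion.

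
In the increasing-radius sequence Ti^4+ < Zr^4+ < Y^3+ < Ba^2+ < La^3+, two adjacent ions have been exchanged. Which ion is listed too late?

La^3+

Compare adjacent ions: they are isoelectronic (54 e⁻) and La has more protons than Ba (57 vs 56), making La^3+ smaller — yet in this increasing list Ba^2+ sits before La^3+. Nothing else is reversed, so La^3+ should move one place to the left.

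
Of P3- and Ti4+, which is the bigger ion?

P3-

Each ion has 18 electrons. The ranking follows nuclear charge in reverse — greater Z gives a smaller radius. Ti4+ (Z=22), P3- (Z=15).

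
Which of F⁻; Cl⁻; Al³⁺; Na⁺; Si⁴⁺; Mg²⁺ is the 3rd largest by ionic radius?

Na⁺

Work out protons and electrons: Si⁴⁺: 10 e⁻, Z=14, Al³⁺: 10 e⁻, Z=13, Mg²⁺: 10 e⁻, Z=12, Na⁺: 10 e⁻, Z=11, F⁻: 10 e⁻, Z=9, Cl⁻: 18 e⁻, Z=17. Si⁴⁺ < Al³⁺ (isoelectronic, higher Z=14 is smaller); Al³⁺ < Mg²⁺ (isoelectronic, higher Z=13 is smaller); Mg²⁺ < Na⁺ (both 10 e⁻, Z=12>11); Na⁺ < F⁻ (both 10 e⁻, Z=11>9); F⁻ < Cl⁻ (same group, period 2 vs 3).
That gives Si⁴⁺ < Al³⁺ < Mg²⁺ < Na⁺ < F⁻ < Cl⁻. From the largest end, number 3 is Na⁺.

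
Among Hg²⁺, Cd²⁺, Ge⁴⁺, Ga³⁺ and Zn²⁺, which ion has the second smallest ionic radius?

Ga³⁺

First list Z and electron count for each: Ge⁴⁺ has 28 e⁻ (Z=32), Ga³⁺ has 28 e⁻ (Z=31), Zn²⁺ has 28 e⁻ (Z=30), Cd²⁺ has 46 e⁻ (Z=48), Hg²⁺ has 78 e⁻ (Z=80). Ge⁴⁺ < Ga³⁺ (isoelectronic, higher Z=32 is smaller); Ga³⁺ < Zn²⁺ (isoelectronic, higher Z=31 is smaller); Zn²⁺ < Cd²⁺ (same group, 1 shell fewer); Cd²⁺ < Hg²⁺ (same group, period 5 vs 6).
Ordering: Ge⁴⁺ < Ga³⁺ < Zn²⁺ < Cd²⁺ < Hg²⁺. The second smallest is Ga³⁺.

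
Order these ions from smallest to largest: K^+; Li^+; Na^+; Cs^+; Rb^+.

All are in the same group with charge +1. Radius grows down the group as n (the outermost shell) increases.

Li^+ < Na^+ < K^+ < Rb^+ < Cs^+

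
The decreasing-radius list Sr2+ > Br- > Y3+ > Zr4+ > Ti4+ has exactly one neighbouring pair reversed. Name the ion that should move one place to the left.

Br-

The pair Sr2+, Br- is the wrong way round — Sr2+ and Br- share 36 electrons; the higher nuclear charge on Sr (Z=38) contracts it more, so Sr2+ < Br-. All other adjacent pairs agree with periodic trends, so Br- is the misplaced ion.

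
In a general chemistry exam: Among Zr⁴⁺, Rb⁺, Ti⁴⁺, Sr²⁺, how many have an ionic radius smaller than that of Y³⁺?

Tabulating Z and e⁻: Ti⁴⁺ (Z=22, 18 e⁻), Zr⁴⁺ (Z=40, 36 e⁻), Y³⁺ (Z=39, 36 e⁻), Sr²⁺ (Z=38, 36 e⁻), Rb⁺ (Z=37, 36 e⁻). Ti⁴⁺ < Zr⁴⁺ (same group, period 4 vs 5); Zr⁴⁺ < Y³⁺ (both 36 e⁻, Z=40>39); Y³⁺ < Sr²⁺ (both 36 e⁻, Z=39>38); Sr²⁺ < Rb⁺ (both 36 e⁻, Z=38>37).
Placing each against Y³⁺: smaller — Ti⁴⁺, Zr⁴⁺; larger — Sr²⁺, Rb⁺. Count: 2.

2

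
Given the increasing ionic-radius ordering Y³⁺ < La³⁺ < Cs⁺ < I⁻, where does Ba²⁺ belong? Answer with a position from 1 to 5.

Tabulating Z and e⁻: Y³⁺: 36 e⁻, Z=39, La³⁺: 54 e⁻, Z=57, Ba²⁺: 54 e⁻, Z=56, Cs⁺: 54 e⁻, Z=55, I⁻: 54 e⁻, Z=53. Y³⁺ < La³⁺ (same group, 1 shell fewer); La³⁺ < Ba²⁺ (both 54 e⁻, Z=57>56); Ba²⁺ < Cs⁺ (isoelectronic, higher Z=56 is smaller); Cs⁺ < I⁻ (both 54 e⁻, Z=55>53).
With Ba²⁺ included the full order is Y³⁺ < La³⁺ < Ba²⁺ < Cs⁺ < I⁻, so it takes position 3.

3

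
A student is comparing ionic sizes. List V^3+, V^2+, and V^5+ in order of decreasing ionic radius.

These are all V ions. Removing more electrons (higher positive charge) pulls the remaining electrons in closer, so V^5+ is smallest and V^2+ is largest.

V^2+ > V^3+ > V^5+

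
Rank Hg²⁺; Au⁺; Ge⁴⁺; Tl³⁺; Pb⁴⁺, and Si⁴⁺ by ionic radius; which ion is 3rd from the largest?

Tl³⁺

Si⁴⁺: 10 e⁻, Z=14, Ge⁴⁺: 28 e⁻, Z=32, Pb⁴⁺: 78 e⁻, Z=82, Tl³⁺: 78 e⁻, Z=81, Hg²⁺: 78 e⁻, Z=80, Au⁺: 78 e⁻, Z=79. Si⁴⁺ < Ge⁴⁺ (same group, 1 shell fewer); Ge⁴⁺ < Pb⁴⁺ (same group, period 4 vs 6); Pb⁴⁺ < Tl³⁺ (both 78 e⁻, Z=82>81); Tl³⁺ < Hg²⁺ (isoelectronic, higher Z=81 is smaller); Hg²⁺ < Au⁺ (both 78 e⁻, Z=80>79).
So the order is Si⁴⁺ < Ge⁴⁺ < Pb⁴⁺ < Tl³⁺ < Hg²⁺ < Au⁺; the 3rd-largest ion is Tl³⁺.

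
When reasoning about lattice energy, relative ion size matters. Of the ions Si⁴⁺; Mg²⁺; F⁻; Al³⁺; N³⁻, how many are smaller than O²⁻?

4

Isoelectronic series (10 e⁻ each). Size is set by nuclear charge: more protons means a smaller ion. Si⁴⁺ (Z=14), Al³⁺ (Z=13), Mg²⁺ (Z=12), F⁻ (Z=9), O²⁻ (Z=8), N³⁻ (Z=7).
Ordering all of them (including O²⁻) by radius gives Si⁴⁺ < Al³⁺ < Mg²⁺ < F⁻ < O²⁻ < N³⁻. So 4 are smaller.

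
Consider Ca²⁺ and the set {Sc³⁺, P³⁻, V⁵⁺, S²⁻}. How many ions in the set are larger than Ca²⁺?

2

Each ion has 18 electrons. The ranking follows nuclear charge in reverse — greater Z gives a smaller radius. V⁵⁺ (Z=23), Sc³⁺ (Z=21), Ca²⁺ (Z=20), S²⁻ (Z=16), P³⁻ (Z=15).
Ordering all of them (including Ca²⁺) by radius gives V⁵⁺ < Sc³⁺ < Ca²⁺ < S²⁻ < P³⁻. So 2 are larger.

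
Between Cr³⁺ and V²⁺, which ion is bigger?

V²⁺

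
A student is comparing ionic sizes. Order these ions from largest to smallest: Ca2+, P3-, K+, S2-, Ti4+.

All of these have 18 electrons (isoelectronic). With the same electron cloud, the ion with the most protons pulls it in tightest. Nuclear charges: Ti4+ (Z=22), Ca2+ (Z=20), K+ (Z=19), S2- (Z=16), P3- (Z=15). Highest Z is smallest.

P3- > S2- > K+ > Ca2+ > Ti4+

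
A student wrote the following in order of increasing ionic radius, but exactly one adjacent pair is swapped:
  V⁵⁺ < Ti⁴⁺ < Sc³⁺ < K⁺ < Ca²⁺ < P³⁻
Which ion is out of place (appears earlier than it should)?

K⁺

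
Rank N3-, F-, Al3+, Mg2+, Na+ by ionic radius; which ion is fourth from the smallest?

Each ion has 10 electrons. The ranking follows nuclear charge in reverse — greater Z gives a smaller radius. Al3+ (Z=13), Mg2+ (Z=12), Na+ (Z=11), F- (Z=9), N3- (Z=7).
Full ascending order: Al3+ < Mg2+ < Na+ < F- < N3-. Counting from the smallest, position 4 is F-.

F-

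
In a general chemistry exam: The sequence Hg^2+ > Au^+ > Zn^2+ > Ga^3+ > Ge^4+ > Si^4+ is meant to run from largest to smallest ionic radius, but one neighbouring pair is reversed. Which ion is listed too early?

Hg^2+

The pair Hg^2+, Au^+ is the wrong way round — they are isoelectronic (78 e⁻) and Hg has more protons than Au (80 vs 79), making Hg^2+ smaller. All other adjacent pairs agree with periodic trends, so Hg^2+ is the misplaced ion.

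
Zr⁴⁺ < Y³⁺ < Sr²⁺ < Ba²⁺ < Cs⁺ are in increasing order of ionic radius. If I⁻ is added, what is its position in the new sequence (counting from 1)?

Tabulating Z and e⁻: Zr⁴⁺: 36 e⁻, Z=40, Y³⁺: 36 e⁻, Z=39, Sr²⁺: 36 e⁻, Z=38, Ba²⁺: 54 e⁻, Z=56, Cs⁺: 54 e⁻, Z=55, I⁻: 54 e⁻, Z=53. Zr⁴⁺ < Y³⁺ (both 36 e⁻, Z=40>39); Y³⁺ < Sr²⁺ (isoelectronic, higher Z=39 is smaller); Sr²⁺ < Ba²⁺ (same group, period 5 vs 6); Ba²⁺ < Cs⁺ (isoelectronic, higher Z=56 is smaller); Cs⁺ < I⁻ (both 54 e⁻, Z=55>53).
The complete sequence is Zr⁴⁺ < Y³⁺ < Sr²⁺ < Ba²⁺ < Cs⁺ < I⁻. I⁻ sits at position 6.

6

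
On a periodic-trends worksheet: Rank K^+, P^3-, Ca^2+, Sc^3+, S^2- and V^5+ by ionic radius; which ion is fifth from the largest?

Each ion has 18 electrons. The ranking follows nuclear charge in reverse — greater Z gives a smaller radius. V^5+ (Z=23), Sc^3+ (Z=21), Ca^2+ (Z=20), K^+ (Z=19), S^2- (Z=16), P^3- (Z=15).
So the order is V^5+ < Sc^3+ < Ca^2+ < K^+ < S^2- < P^3-; the 5th-largest ion is Sc^3+.

Sc^3+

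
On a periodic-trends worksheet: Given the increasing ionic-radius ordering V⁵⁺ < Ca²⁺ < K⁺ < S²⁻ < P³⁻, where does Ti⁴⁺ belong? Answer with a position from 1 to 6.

2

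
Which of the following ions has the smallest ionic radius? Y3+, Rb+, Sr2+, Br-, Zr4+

Zr4+

All of these have 36 electrons (isoelectronic). With the same electron cloud, the ion with the most protons pulls it in tightest. Nuclear charges: Zr4+ (Z=40), Y3+ (Z=39), Sr2+ (Z=38), Rb+ (Z=37), Br- (Z=35). Highest Z is smallest.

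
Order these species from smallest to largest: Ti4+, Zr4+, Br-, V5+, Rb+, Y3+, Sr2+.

V5+ < Ti4+ < Zr4+ < Y3+ < Sr2+ < Rb+ < Br-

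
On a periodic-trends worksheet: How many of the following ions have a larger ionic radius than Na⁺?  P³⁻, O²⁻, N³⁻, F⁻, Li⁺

4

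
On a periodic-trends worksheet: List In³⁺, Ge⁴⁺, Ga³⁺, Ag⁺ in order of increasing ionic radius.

Ge⁴⁺ (Z=32, 28 e⁻), Ga³⁺ (Z=31, 28 e⁻), In³⁺ (Z=49, 46 e⁻), Ag⁺ (Z=47, 46 e⁻). Ge⁴⁺ < Ga³⁺ (both 28 e⁻, Z=32>31); Ga³⁺ < In³⁺ (same group, period 4 vs 5); In³⁺ < Ag⁺ (isoelectronic, higher Z=49 is smaller).

Ge⁴⁺ < Ga³⁺ < In³⁺ < Ag⁺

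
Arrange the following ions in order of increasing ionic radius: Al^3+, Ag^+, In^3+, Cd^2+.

Tabulating Z and e⁻: Al^3+ has 10 e⁻ (Z=13), In^3+ has 46 e⁻ (Z=49), Cd^2+ has 46 e⁻ (Z=48), Ag^+ has 46 e⁻ (Z=47). Al^3+ < In^3+ (same group, 2 shells fewer); In^3+ < Cd^2+ (both 46 e⁻, Z=49>48); Cd^2+ < Ag^+ (both 46 e⁻, Z=48>47).

Al^3+ < In^3+ < Cd^2+ < Ag^+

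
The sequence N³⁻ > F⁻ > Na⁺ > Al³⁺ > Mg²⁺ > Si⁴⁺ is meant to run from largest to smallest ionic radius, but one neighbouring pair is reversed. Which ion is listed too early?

Al³⁺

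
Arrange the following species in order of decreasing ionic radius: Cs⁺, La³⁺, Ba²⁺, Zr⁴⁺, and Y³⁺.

Cs⁺ > Ba²⁺ > La³⁺ > Y³⁺ > Zr⁴⁺

Electron counts and nuclear charges: Zr⁴⁺ (Z=40, 36 e⁻), Y³⁺ (Z=39, 36 e⁻), La³⁺ (Z=57, 54 e⁻), Ba²⁺ (Z=56, 54 e⁻), Cs⁺ (Z=55, 54 e⁻). Zr⁴⁺ < Y³⁺ (isoelectronic, higher Z=40 is smaller); Y³⁺ < La³⁺ (same group, period 5 vs 6); La³⁺ < Ba²⁺ (isoelectronic, higher Z=57 is smaller); Ba²⁺ < Cs⁺ (isoelectronic, higher Z=56 is smaller).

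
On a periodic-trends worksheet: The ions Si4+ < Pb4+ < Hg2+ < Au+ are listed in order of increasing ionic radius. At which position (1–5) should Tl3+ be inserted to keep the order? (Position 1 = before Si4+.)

3

First list Z and electron count for each: Si4+ (Z=14, 10 e⁻), Pb4+ (Z=82, 78 e⁻), Tl3+ (Z=81, 78 e⁻), Hg2+ (Z=80, 78 e⁻), Au+ (Z=79, 78 e⁻). Si4+ < Pb4+ (same group, 3 shells fewer); Pb4+ < Tl3+ (isoelectronic, higher Z=82 is smaller); Tl3+ < Hg2+ (both 78 e⁻, Z=81>80); Hg2+ < Au+ (isoelectronic, higher Z=80 is smaller).
With Tl3+ included the full order is Si4+ < Pb4+ < Tl3+ < Hg2+ < Au+, so it takes position 3.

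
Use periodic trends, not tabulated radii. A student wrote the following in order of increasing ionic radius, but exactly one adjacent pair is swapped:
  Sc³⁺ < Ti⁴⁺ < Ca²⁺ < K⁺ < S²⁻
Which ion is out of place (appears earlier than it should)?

Scanning neighbour by neighbour, only Sc³⁺/Ti⁴⁺ violates a trend: Ti⁴⁺ and Sc³⁺ share 18 electrons; the higher nuclear charge on Ti (Z=22) contracts it more, so Ti⁴⁺ < Sc³⁺. That makes Sc³⁺ the one sitting a position early relative to where it belongs.

Sc³⁺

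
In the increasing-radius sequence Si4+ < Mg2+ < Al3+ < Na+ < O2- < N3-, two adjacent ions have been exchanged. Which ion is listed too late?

Al3+

Compare adjacent ions: Al3+ and Mg2+ share 10 electrons; the higher nuclear charge on Al (Z=13) contracts it more, so Al3+ < Mg2+ — yet in this increasing list Mg2+ sits before Al3+. Nothing else is reversed, so Al3+ should move one place to the left.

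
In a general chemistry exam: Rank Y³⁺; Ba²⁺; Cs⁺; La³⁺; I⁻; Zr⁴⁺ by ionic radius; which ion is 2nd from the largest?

First list Z and electron count for each: Zr⁴⁺ has 36 e⁻ (Z=40), Y³⁺ has 36 e⁻ (Z=39), La³⁺ has 54 e⁻ (Z=57), Ba²⁺ has 54 e⁻ (Z=56), Cs⁺ has 54 e⁻ (Z=55), I⁻ has 54 e⁻ (Z=53). Zr⁴⁺ < Y³⁺ (isoelectronic, higher Z=40 is smaller); Y³⁺ < La³⁺ (same group, period 5 vs 6); La³⁺ < Ba²⁺ (isoelectronic, higher Z=57 is smaller); Ba²⁺ < Cs⁺ (both 54 e⁻, Z=56>55); Cs⁺ < I⁻ (isoelectronic, higher Z=55 is smaller).
That gives Zr⁴⁺ < Y³⁺ < La³⁺ < Ba²⁺ < Cs⁺ < I⁻. From the largest end, number 2 is Cs⁺.

Cs⁺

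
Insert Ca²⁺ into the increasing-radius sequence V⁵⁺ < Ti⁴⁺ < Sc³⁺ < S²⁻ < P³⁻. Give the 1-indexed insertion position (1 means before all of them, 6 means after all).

4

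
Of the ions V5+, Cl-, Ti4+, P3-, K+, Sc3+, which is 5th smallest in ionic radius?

These species are isoelectronic with 18 electrons. The only difference is the number of protons: V5+ (Z=23), Ti4+ (Z=22), Sc3+ (Z=21), K+ (Z=19), Cl- (Z=17), P3- (Z=15). The strongest nuclear pull (V5+) gives the smallest ion.
That gives V5+ < Ti4+ < Sc3+ < K+ < Cl- < P3-. From the smallest end, number 5 is Cl-.

Cl-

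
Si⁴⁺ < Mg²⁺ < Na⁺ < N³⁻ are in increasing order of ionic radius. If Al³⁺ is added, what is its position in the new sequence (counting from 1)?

2

Each ion has 10 electrons. The ranking follows nuclear charge in reverse — greater Z gives a smaller radius. Si⁴⁺ (Z=14), Al³⁺ (Z=13), Mg²⁺ (Z=12), Na⁺ (Z=11), N³⁻ (Z=7).
The complete sequence is Si⁴⁺ < Al³⁺ < Mg²⁺ < Na⁺ < N³⁻. Al³⁺ sits at position 2.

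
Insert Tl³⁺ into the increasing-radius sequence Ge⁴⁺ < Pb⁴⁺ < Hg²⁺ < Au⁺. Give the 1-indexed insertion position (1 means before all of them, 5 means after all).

Electron counts and nuclear charges: Ge⁴⁺ (Z=32, 28 e⁻), Pb⁴⁺ (Z=82, 78 e⁻), Tl³⁺ (Z=81, 78 e⁻), Hg²⁺ (Z=80, 78 e⁻), Au⁺ (Z=79, 78 e⁻). Ge⁴⁺ < Pb⁴⁺ (same group, period 4 vs 6); Pb⁴⁺ < Tl³⁺ (both 78 e⁻, Z=82>81); Tl³⁺ < Hg²⁺ (both 78 e⁻, Z=81>80); Hg²⁺ < Au⁺ (both 78 e⁻, Z=80>79).
Putting Tl³⁺ in gives Ge⁴⁺ < Pb⁴⁺ < Tl³⁺ < Hg²⁺ < Au⁺; it lands at slot 3.

3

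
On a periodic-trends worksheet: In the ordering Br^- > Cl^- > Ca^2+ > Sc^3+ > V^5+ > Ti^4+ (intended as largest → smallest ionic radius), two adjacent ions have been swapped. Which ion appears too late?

Ti^4+

The pair V^5+, Ti^4+ is the wrong way round — both have 18 electrons but Z(V)=23 > Z(Ti)=22, so V^5+ should be the smaller of the two. All other adjacent pairs agree with periodic trends, so Ti^4+ is the misplaced ion.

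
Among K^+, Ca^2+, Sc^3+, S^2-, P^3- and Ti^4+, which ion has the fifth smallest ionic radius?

All of these have 18 electrons (isoelectronic). With the same electron cloud, the ion with the most protons pulls it in tightest. Nuclear charges: Ti^4+ (Z=22), Sc^3+ (Z=21), Ca^2+ (Z=20), K^+ (Z=19), S^2- (Z=16), P^3- (Z=15). Highest Z is smallest.
Full ascending order: Ti^4+ < Sc^3+ < Ca^2+ < K^+ < S^2- < P^3-. Counting from the smallest, position 5 is S^2-.

S^2-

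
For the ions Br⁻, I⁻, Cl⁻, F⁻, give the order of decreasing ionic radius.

I⁻ > Br⁻ > Cl⁻ > F⁻

These ions sit in one column with identical charge. Each step down the periodic table adds a principal shell, increasing the radius.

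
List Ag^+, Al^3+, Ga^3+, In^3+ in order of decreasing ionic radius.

Work out protons and electrons: Al^3+: 10 e⁻, Z=13, Ga^3+: 28 e⁻, Z=31, In^3+: 46 e⁻, Z=49, Ag^+: 46 e⁻, Z=47. Al^3+ < Ga^3+ (same group, 1 shell fewer); Ga^3+ < In^3+ (same group, 1 shell fewer); In^3+ < Ag^+ (both 46 e⁻, Z=49>47).

Ag^+ > In^3+ > Ga^3+ > Al^3+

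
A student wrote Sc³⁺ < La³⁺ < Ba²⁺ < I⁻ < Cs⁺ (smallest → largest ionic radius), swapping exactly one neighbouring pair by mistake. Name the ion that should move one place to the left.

Scanning neighbour by neighbour, only I⁻/Cs⁺ violates a trend: Cs⁺ and I⁻ share 54 electrons; the higher nuclear charge on Cs (Z=55) contracts it more, so Cs⁺ < I⁻. That makes Cs⁺ the one sitting a position late relative to where it belongs.

Cs⁺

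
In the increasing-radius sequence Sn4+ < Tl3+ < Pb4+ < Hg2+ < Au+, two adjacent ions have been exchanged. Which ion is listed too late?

Pb4+

Check each adjacent pair. Tl3+ and Pb4+ are reversed: they are isoelectronic (78 e⁻) and Pb has more protons than Tl (82 vs 81), making Pb4+ smaller. No other neighbouring pair contradicts the periodic trends, so Pb4+ is the ion listed too late.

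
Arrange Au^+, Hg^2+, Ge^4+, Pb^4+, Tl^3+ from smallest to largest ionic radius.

Ge^4+ < Pb^4+ < Tl^3+ < Hg^2+ < Au^+

Tabulating Z and e⁻: Ge^4+ (Z=32, 28 e⁻), Pb^4+ (Z=82, 78 e⁻), Tl^3+ (Z=81, 78 e⁻), Hg^2+ (Z=80, 78 e⁻), Au^+ (Z=79, 78 e⁻). Ge^4+ < Pb^4+ (same group, 2 shells fewer); Pb^4+ < Tl^3+ (both 78 e⁻, Z=82>81); Tl^3+ < Hg^2+ (isoelectronic, higher Z=81 is smaller); Hg^2+ < Au^+ (isoelectronic, higher Z=80 is smaller).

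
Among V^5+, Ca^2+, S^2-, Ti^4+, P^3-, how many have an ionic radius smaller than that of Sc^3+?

2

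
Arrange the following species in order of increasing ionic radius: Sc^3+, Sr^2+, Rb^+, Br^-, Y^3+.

Sc^3+ < Y^3+ < Sr^2+ < Rb^+ < Br^-

First list Z and electron count for each: Sc^3+ has 18 e⁻ (Z=21), Y^3+ has 36 e⁻ (Z=39), Sr^2+ has 36 e⁻ (Z=38), Rb^+ has 36 e⁻ (Z=37), Br^- has 36 e⁻ (Z=35). Sc^3+ < Y^3+ (same group, 1 shell fewer); Y^3+ < Sr^2+ (isoelectronic, higher Z=39 is smaller); Sr^2+ < Rb^+ (both 36 e⁻, Z=38>37); Rb^+ < Br^- (both 36 e⁻, Z=37>35).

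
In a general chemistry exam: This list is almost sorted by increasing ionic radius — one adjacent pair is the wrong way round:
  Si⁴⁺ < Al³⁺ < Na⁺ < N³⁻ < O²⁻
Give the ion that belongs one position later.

N³⁻

Compare adjacent ions: they are isoelectronic (10 e⁻) and O has more protons than N (8 vs 7), making O²⁻ smaller — yet in this increasing list N³⁻ sits before O²⁻. Nothing else is reversed, so N³⁻ should move one place to the right.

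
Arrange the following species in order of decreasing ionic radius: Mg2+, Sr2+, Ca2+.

All are in the same group with charge +2. Radius grows down the group as n (the outermost shell) increases.

Sr2+ > Ca2+ > Mg2+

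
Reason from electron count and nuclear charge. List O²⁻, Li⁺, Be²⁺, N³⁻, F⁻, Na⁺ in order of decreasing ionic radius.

N³⁻ > O²⁻ > F⁻ > Na⁺ > Li⁺ > Be²⁺

Be²⁺ (Z=4, 2 e⁻), Li⁺ (Z=3, 2 e⁻), Na⁺ (Z=11, 10 e⁻), F⁻ (Z=9, 10 e⁻), O²⁻ (Z=8, 10 e⁻), N³⁻ (Z=7, 10 e⁻). Be²⁺ < Li⁺ (both 2 e⁻, Z=4>3); Li⁺ < Na⁺ (same group, period 2 vs 3); Na⁺ < F⁻ (both 10 e⁻, Z=11>9); F⁻ < O²⁻ (isoelectronic, higher Z=9 is smaller); O²⁻ < N³⁻ (both 10 e⁻, Z=8>7).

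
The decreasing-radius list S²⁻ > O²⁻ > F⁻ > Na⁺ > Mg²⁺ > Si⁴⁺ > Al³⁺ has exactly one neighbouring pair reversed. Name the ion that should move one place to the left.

Check each adjacent pair. Si⁴⁺ and Al³⁺ are reversed: Si⁴⁺ and Al³⁺ share 10 electrons; the higher nuclear charge on Si (Z=14) contracts it more, so Si⁴⁺ < Al³⁺. No other neighbouring pair contradicts the periodic trends, so Al³⁺ is the ion listed too late.

Al³⁺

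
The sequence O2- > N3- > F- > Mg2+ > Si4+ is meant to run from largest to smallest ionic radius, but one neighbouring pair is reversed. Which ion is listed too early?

The pair O2-, N3- is the wrong way round — both have 10 electrons but Z(O)=8 > Z(N)=7, so O2- should be the smaller of the two. All other adjacent pairs agree with periodic trends, so O2- is the misplaced ion.

O2-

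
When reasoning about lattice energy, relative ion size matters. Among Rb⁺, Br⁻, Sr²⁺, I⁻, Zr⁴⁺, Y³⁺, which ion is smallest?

Tabulating Z and e⁻: Zr⁴⁺ has 36 e⁻ (Z=40), Y³⁺ has 36 e⁻ (Z=39), Sr²⁺ has 36 e⁻ (Z=38), Rb⁺ has 36 e⁻ (Z=37), Br⁻ has 36 e⁻ (Z=35), I⁻ has 54 e⁻ (Z=53). Zr⁴⁺ < Y³⁺ (isoelectronic, higher Z=40 is smaller); Y³⁺ < Sr²⁺ (both 36 e⁻, Z=39>38); Sr²⁺ < Rb⁺ (isoelectronic, higher Z=38 is smaller); Rb⁺ < Br⁻ (isoelectronic, higher Z=37 is smaller); Br⁻ < I⁻ (same group, period 4 vs 5).

Zr⁴⁺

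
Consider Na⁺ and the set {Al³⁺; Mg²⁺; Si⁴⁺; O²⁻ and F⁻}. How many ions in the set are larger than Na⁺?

2

All of these have 10 electrons (isoelectronic). With the same electron cloud, the ion with the most protons pulls it in tightest. Nuclear charges: Si⁴⁺ (Z=14), Al³⁺ (Z=13), Mg²⁺ (Z=12), Na⁺ (Z=11), F⁻ (Z=9), O²⁻ (Z=8). Highest Z is smallest.
Placing each against Na⁺: smaller — Si⁴⁺, Al³⁺, Mg²⁺; larger — F⁻, O²⁻. That's 2.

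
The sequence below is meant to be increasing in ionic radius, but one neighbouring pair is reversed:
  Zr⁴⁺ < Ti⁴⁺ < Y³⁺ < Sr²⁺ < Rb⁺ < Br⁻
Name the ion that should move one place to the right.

Check each adjacent pair. Zr⁴⁺ and Ti⁴⁺ are reversed: Ti⁴⁺ and Zr⁴⁺ are in one column with the same charge; the lighter period-4 ion has one fewer shell and is smaller. No other neighbouring pair contradicts the periodic trends, so Zr⁴⁺ is the ion listed too early.

Zr⁴⁺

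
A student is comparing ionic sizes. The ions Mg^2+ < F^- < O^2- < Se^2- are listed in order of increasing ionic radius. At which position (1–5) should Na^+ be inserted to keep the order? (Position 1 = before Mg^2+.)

First list Z and electron count for each: Mg^2+ (Z=12, 10 e⁻), Na^+ (Z=11, 10 e⁻), F^- (Z=9, 10 e⁻), O^2- (Z=8, 10 e⁻), Se^2- (Z=34, 36 e⁻). Mg^2+ < Na^+ (isoelectronic, higher Z=12 is smaller); Na^+ < F^- (isoelectronic, higher Z=11 is smaller); F^- < O^2- (isoelectronic, higher Z=9 is smaller); O^2- < Se^2- (same group, 2 shells fewer).
Merged order: Mg^2+ < Na^+ < F^- < O^2- < Se^2- — Na^+ is number 2.

2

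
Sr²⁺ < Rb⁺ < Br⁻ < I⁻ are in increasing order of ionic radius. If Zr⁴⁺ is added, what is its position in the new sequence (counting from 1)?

Zr⁴⁺ (Z=40, 36 e⁻), Sr²⁺ (Z=38, 36 e⁻), Rb⁺ (Z=37, 36 e⁻), Br⁻ (Z=35, 36 e⁻), I⁻ (Z=53, 54 e⁻). Zr⁴⁺ < Sr²⁺ (isoelectronic, higher Z=40 is smaller); Sr²⁺ < Rb⁺ (isoelectronic, higher Z=38 is smaller); Rb⁺ < Br⁻ (isoelectronic, higher Z=37 is smaller); Br⁻ < I⁻ (same group, period 4 vs 5).
The complete sequence is Zr⁴⁺ < Sr²⁺ < Rb⁺ < Br⁻ < I⁻. Zr⁴⁺ sits at position 1.

1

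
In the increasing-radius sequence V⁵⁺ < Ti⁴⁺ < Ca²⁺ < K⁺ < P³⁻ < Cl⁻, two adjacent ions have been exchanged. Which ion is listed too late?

The pair P³⁻, Cl⁻ is the wrong way round — both have 18 electrons but Z(Cl)=17 > Z(P)=15, so Cl⁻ should be the smaller of the two. All other adjacent pairs agree with periodic trends, so Cl⁻ is the misplaced ion.

Cl⁻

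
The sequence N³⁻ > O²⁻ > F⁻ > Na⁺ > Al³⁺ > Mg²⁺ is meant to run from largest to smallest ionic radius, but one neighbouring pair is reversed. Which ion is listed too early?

Check each adjacent pair. Al³⁺ and Mg²⁺ are reversed: they are isoelectronic (10 e⁻) and Al has more protons than Mg (13 vs 12), making Al³⁺ smaller. No other neighbouring pair contradicts the periodic trends, so Al³⁺ is the ion listed too early.

Al³⁺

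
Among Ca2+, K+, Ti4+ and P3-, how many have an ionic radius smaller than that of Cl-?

3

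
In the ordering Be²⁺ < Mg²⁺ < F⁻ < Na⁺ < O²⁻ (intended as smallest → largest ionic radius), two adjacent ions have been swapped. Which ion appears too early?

F⁻

Compare adjacent ions: both have 10 electrons but Z(Na)=11 > Z(F)=9, so Na⁺ should be the smaller of the two — yet in this increasing list F⁻ sits before Na⁺. Nothing else is reversed, so F⁻ should move one place to the right.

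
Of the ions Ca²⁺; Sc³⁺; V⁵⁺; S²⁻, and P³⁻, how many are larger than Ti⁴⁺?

Each ion has 18 electrons. The ranking follows nuclear charge in reverse — greater Z gives a smaller radius. V⁵⁺ (Z=23), Ti⁴⁺ (Z=22), Sc³⁺ (Z=21), Ca²⁺ (Z=20), S²⁻ (Z=16), P³⁻ (Z=15).
Ordering all of them (including Ti⁴⁺) by radius gives V⁵⁺ < Ti⁴⁺ < Sc³⁺ < Ca²⁺ < S²⁻ < P³⁻. Count: 4.

4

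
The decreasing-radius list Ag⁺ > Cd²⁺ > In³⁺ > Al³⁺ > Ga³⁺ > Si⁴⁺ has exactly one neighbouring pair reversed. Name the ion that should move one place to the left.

Compare adjacent ions: same group and charge — period 3 sits above period 4, so Al³⁺ is smaller — yet in this decreasing list Al³⁺ sits before Ga³⁺. Nothing else is reversed, so Ga³⁺ should move one place to the left.

Ga³⁺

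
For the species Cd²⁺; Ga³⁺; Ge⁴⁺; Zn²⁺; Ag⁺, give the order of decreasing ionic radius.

Ag⁺ > Cd²⁺ > Zn²⁺ > Ga³⁺ > Ge⁴⁺

Ge⁴⁺: 28 e⁻, Z=32, Ga³⁺: 28 e⁻, Z=31, Zn²⁺: 28 e⁻, Z=30, Cd²⁺: 46 e⁻, Z=48, Ag⁺: 46 e⁻, Z=47. Ge⁴⁺ < Ga³⁺ (isoelectronic, higher Z=32 is smaller); Ga³⁺ < Zn²⁺ (isoelectronic, higher Z=31 is smaller); Zn²⁺ < Cd²⁺ (same group, period 4 vs 5); Cd²⁺ < Ag⁺ (isoelectronic, higher Z=48 is smaller).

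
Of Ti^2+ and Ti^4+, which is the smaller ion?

These are all Ti ions. Removing more electrons (higher positive charge) pulls the remaining electrons in closer, so Ti^4+ is smallest and Ti^2+ is largest.

Ti^4+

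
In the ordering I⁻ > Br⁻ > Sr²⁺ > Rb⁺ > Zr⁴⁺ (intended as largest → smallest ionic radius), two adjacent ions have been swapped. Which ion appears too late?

Rb⁺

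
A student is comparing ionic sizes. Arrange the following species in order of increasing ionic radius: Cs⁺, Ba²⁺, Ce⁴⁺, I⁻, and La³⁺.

Ce⁴⁺ < La³⁺ < Ba²⁺ < Cs⁺ < I⁻

All of these have 54 electrons (isoelectronic). With the same electron cloud, the ion with the most protons pulls it in tightest. Nuclear charges: Ce⁴⁺ (Z=58), La³⁺ (Z=57), Ba²⁺ (Z=56), Cs⁺ (Z=55), I⁻ (Z=53). Highest Z is smallest.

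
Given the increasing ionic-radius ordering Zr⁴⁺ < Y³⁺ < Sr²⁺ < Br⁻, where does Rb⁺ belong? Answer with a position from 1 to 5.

4

All of these have 36 electrons (isoelectronic). With the same electron cloud, the ion with the most protons pulls it in tightest. Nuclear charges: Zr⁴⁺ (Z=40), Y³⁺ (Z=39), Sr²⁺ (Z=38), Rb⁺ (Z=37), Br⁻ (Z=35). Highest Z is smallest.
With Rb⁺ included the full order is Zr⁴⁺ < Y³⁺ < Sr²⁺ < Rb⁺ < Br⁻, so it takes position 4.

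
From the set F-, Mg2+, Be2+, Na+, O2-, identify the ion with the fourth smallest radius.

Be2+: 2 e⁻, Z=4, Mg2+: 10 e⁻, Z=12, Na+: 10 e⁻, Z=11, F-: 10 e⁻, Z=9, O2-: 10 e⁻, Z=8. Be2+ < Mg2+ (same group, period 2 vs 3); Mg2+ < Na+ (isoelectronic, higher Z=12 is smaller); Na+ < F- (both 10 e⁻, Z=11>9); F- < O2- (isoelectronic, higher Z=9 is smaller).
That gives Be2+ < Mg2+ < Na+ < F- < O2-. From the smallest end, number 4 is F-.

F-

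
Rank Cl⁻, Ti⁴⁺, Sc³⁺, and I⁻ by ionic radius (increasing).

Tabulating Z and e⁻: Ti⁴⁺ has 18 e⁻ (Z=22), Sc³⁺ has 18 e⁻ (Z=21), Cl⁻ has 18 e⁻ (Z=17), I⁻ has 54 e⁻ (Z=53). Ti⁴⁺ < Sc³⁺ (isoelectronic, higher Z=22 is smaller); Sc³⁺ < Cl⁻ (both 18 e⁻, Z=21>17); Cl⁻ < I⁻ (same group, period 3 vs 5).

Ti⁴⁺ < Sc³⁺ < Cl⁻ < I⁻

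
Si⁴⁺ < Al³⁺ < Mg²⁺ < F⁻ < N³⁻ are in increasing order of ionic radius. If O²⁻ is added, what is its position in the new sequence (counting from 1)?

All of these have 10 electrons (isoelectronic). With the same electron cloud, the ion with the most protons pulls it in tightest. Nuclear charges: Si⁴⁺ (Z=14), Al³⁺ (Z=13), Mg²⁺ (Z=12), F⁻ (Z=9), O²⁻ (Z=8), N³⁻ (Z=7). Highest Z is smallest.
With O²⁻ included the full order is Si⁴⁺ < Al³⁺ < Mg²⁺ < F⁻ < O²⁻ < N³⁻, so it takes position 5.

5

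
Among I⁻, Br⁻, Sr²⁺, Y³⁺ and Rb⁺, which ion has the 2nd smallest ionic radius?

First list Z and electron count for each: Y³⁺ has 36 e⁻ (Z=39), Sr²⁺ has 36 e⁻ (Z=38), Rb⁺ has 36 e⁻ (Z=37), Br⁻ has 36 e⁻ (Z=35), I⁻ has 54 e⁻ (Z=53). Y³⁺ < Sr²⁺ (both 36 e⁻, Z=39>38); Sr²⁺ < Rb⁺ (both 36 e⁻, Z=38>37); Rb⁺ < Br⁻ (isoelectronic, higher Z=37 is smaller); Br⁻ < I⁻ (same group, 1 shell fewer).
Full ascending order: Y³⁺ < Sr²⁺ < Rb⁺ < Br⁻ < I⁻. Counting from the smallest, position 2 is Sr²⁺.

Sr²⁺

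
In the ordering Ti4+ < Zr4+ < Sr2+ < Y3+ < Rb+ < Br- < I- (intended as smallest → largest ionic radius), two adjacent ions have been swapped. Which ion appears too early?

Sr2+

Check each adjacent pair. Sr2+ and Y3+ are reversed: Y3+ and Sr2+ share 36 electrons; the higher nuclear charge on Y (Z=39) contracts it more, so Y3+ < Sr2+. No other neighbouring pair contradicts the periodic trends, so Sr2+ is the ion listed too early.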